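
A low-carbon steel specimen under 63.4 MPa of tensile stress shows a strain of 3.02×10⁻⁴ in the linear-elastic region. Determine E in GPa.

E = σ/ε = 63.4 MPa / 3.02×10⁻⁴ = 209900 MPa = 210 GPa.

210 GPa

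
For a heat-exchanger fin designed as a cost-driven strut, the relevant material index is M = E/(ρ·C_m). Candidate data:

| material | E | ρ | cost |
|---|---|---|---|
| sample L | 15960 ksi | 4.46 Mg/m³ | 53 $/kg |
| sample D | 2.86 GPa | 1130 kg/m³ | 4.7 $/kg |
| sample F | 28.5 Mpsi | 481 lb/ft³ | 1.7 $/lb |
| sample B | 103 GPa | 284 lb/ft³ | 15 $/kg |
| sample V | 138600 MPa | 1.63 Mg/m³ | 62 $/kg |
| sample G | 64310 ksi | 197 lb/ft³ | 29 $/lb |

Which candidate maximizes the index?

Putting every candidate on a common basis:
  sample L: E = 110.0 GPa, ρ = 4460 kg/m³, cost = 53.00 $/kg
  sample D: E = 2.860 GPa, ρ = 1130 kg/m³, cost = 4.700 $/kg
  sample F: E = 196.5 GPa, ρ = 7705 kg/m³, cost = 3.748 $/kg
  sample B: E = 103.0 GPa, ρ = 4549 kg/m³, cost = 15.00 $/kg
  sample V: E = 138.6 GPa, ρ = 1630 kg/m³, cost = 62.00 $/kg
  sample G: E = 443.4 GPa, ρ = 3156 kg/m³, cost = 63.93 $/kg
  sample F: M = 6.80 MN·m per $
  sample G: M = 2.20 MN·m per $
  sample B: M = 1.51 MN·m per $
  sample V: M = 1.37 MN·m per $
  sample D: M = 0.539 MN·m per $
  sample L: M = 0.466 MN·m per $
Sample F ranks first.

sample F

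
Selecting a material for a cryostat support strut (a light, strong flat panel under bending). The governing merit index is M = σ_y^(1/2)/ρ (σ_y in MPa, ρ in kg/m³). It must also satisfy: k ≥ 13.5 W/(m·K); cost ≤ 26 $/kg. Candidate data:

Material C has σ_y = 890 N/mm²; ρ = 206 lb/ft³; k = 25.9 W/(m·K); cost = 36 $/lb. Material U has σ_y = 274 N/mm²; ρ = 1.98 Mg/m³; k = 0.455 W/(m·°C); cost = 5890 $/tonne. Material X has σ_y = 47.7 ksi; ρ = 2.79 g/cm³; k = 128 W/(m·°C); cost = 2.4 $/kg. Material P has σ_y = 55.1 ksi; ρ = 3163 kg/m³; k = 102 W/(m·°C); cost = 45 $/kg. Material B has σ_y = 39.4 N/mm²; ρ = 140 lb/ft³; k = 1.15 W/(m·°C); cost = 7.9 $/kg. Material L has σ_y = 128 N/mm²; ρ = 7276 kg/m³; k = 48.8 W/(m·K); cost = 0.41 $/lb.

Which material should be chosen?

Screen on constraints: k ≥ 13.5 W/(m·K); cost ≤ 26 $/kg. Survivors: material X, material L.
In SI units:
  material X: σ_y = 328.9 MPa, ρ = 2790 kg/m³
  material L: σ_y = 128.0 MPa, ρ = 7276 kg/m³
  material X: M = 6.50×10⁻³
  material L: M = 1.55×10⁻³
Material X has the largest M.

material X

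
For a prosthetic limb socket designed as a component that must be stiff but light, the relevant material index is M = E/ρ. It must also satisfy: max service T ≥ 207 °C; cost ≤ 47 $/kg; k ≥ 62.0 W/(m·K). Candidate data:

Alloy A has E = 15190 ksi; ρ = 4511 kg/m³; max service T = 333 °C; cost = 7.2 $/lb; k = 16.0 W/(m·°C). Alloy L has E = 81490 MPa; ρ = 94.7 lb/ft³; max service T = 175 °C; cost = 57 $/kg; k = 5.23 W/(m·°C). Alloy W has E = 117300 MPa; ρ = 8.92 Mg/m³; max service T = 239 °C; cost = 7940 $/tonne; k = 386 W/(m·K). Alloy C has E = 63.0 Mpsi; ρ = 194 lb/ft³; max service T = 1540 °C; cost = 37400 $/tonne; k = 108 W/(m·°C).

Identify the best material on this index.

Screen on constraints: max service T ≥ 207 °C; cost ≤ 47 $/kg; k ≥ 62.0 W/(m·K). Survivors: alloy W, alloy C.
Putting every candidate on a common basis:
  alloy W: E = 117.3 GPa, ρ = 8920 kg/m³
  alloy C: E = 434.4 GPa, ρ = 3108 kg/m³
  alloy C: M = 140 MN·m/kg
  alloy W: M = 13.2 MN·m/kg
Highest index: alloy C.

alloy C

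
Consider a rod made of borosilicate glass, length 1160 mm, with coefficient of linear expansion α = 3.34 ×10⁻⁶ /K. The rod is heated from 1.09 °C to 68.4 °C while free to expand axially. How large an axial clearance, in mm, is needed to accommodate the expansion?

ΔT = 68.4 − 1.09 = 67.31 K.
ΔL = α·L₀·ΔT = 3.34×10⁻⁶ × 1160 mm × 67.31 K = 0.261 mm.

0.261 mm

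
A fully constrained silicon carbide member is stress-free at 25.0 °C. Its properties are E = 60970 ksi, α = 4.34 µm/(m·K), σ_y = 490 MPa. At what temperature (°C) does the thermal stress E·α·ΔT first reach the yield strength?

E = 60970 ksi = 420.4 GPa.
E·α·ΔT = 490.0 MPa ⇒ ΔT = 490.0 / (420.4×10³ × 4.34×10⁻⁶) = 268.6 K.
T = 25.0 + 268.6 = 293.6 °C.

294 °C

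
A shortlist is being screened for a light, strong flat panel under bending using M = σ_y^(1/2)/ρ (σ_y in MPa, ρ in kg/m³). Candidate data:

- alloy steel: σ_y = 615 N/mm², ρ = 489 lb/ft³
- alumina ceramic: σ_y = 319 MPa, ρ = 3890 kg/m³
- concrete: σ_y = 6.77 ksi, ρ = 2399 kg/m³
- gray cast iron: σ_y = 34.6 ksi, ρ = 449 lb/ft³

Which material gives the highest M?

alumina ceramic

After converting to SI:
  alloy steel: σ_y = 615.0 MPa, ρ = 7833 kg/m³
  alumina ceramic: σ_y = 319.0 MPa, ρ = 3890 kg/m³
  concrete: σ_y = 46.68 MPa, ρ = 2399 kg/m³
  gray cast iron: σ_y = 238.6 MPa, ρ = 7192 kg/m³
  alumina ceramic: M = 4.59×10⁻³
  alloy steel: M = 3.17×10⁻³
  concrete: M = 2.85×10⁻³
  gray cast iron: M = 2.15×10⁻³
Alumina ceramic has the largest M.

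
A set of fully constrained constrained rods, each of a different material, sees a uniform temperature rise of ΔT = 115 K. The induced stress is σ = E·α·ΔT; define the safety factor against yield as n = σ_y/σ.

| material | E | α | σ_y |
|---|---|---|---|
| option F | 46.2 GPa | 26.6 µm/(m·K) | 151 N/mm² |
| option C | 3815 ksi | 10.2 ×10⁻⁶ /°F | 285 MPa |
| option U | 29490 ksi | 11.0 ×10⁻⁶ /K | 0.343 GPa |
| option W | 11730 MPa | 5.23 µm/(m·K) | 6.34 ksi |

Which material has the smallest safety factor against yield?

option F

Converting E to GPa, α to ×10⁻⁶/K, σ_y to MPa, then σ and n for each:
  option F: E = 46.20, α = 26.6, σ_y = 151.0 → σ = 141 MPa, n = 1.07
  option C: E = 26.30, α = 18.4, σ_y = 285.0 → σ = 55.5 MPa, n = 5.13
  option U: E = 203.3, α = 11.0, σ_y = 343.0 → σ = 257 MPa, n = 1.33
  option W: E = 11.73, α = 5.23, σ_y = 43.71 → σ = 7.06 MPa, n = 6.20
Smallest n: option F with n = 1.07.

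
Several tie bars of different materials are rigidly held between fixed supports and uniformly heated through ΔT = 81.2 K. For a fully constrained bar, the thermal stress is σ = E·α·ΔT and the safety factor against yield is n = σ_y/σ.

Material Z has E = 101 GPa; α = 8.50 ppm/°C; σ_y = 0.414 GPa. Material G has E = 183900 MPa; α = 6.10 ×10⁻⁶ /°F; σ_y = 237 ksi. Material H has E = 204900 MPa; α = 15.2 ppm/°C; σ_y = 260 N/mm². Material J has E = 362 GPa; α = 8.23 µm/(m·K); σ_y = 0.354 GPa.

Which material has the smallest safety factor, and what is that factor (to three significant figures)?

material H, n = 1.03

With everything in SI (GPa, ×10⁻⁶/K, MPa):
  material Z: E = 101.0, α = 8.50, σ_y = 414.0 → σ = 69.7 MPa, n = 5.94
  material G: E = 183.9, α = 11.0, σ_y = 1634 → σ = 164 MPa, n = 9.97
  material H: E = 204.9, α = 15.2, σ_y = 260.0 → σ = 253 MPa, n = 1.03
  material J: E = 362.0, α = 8.23, σ_y = 354.0 → σ = 242 MPa, n = 1.46
Material H has the lowest safety factor, n = 1.03.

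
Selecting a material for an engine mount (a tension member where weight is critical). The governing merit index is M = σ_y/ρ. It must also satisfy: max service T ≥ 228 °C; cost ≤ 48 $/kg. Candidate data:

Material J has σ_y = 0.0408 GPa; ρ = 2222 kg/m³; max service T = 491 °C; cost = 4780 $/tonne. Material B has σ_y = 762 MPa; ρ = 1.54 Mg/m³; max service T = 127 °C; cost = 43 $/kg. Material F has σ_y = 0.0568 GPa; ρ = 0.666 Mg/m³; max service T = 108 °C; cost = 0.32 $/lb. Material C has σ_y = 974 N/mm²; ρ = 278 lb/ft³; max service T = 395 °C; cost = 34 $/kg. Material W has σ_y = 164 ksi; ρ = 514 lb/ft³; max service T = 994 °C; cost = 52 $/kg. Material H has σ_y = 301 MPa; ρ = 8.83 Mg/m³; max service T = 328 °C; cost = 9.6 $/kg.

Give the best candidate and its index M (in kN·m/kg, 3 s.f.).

Screen on constraints: max service T ≥ 228 °C; cost ≤ 48 $/kg. Survivors: material J, material C, material H.
Convert each candidate to consistent units, then evaluate M:
  material J: σ_y = 40.80 MPa, ρ = 2222 kg/m³
  material C: σ_y = 974.0 MPa, ρ = 4453 kg/m³
  material H: σ_y = 301.0 MPa, ρ = 8830 kg/m³
  material C: M = 219 kN·m/kg
  material H: M = 34.1 kN·m/kg
  material J: M = 18.4 kN·m/kg
The maximum is for material C.

material C, M = 219 kN·m/kg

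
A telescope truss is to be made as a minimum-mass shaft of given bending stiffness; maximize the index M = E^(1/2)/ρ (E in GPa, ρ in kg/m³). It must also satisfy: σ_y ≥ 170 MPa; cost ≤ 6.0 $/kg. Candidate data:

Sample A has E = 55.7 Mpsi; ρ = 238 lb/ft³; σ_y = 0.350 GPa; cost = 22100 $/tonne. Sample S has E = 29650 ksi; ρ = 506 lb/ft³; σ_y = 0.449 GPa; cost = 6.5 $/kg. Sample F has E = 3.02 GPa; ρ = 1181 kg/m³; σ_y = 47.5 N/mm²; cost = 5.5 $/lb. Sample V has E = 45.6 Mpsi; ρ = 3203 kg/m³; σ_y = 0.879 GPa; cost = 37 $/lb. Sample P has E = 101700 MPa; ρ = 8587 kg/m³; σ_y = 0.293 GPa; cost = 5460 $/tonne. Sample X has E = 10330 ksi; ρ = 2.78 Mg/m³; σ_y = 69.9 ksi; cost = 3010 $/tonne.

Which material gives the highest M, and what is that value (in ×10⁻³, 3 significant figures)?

sample X, M = 3.04×10⁻³

Screen on constraints: σ_y ≥ 170 MPa; cost ≤ 6.0 $/kg. Survivors: sample P, sample X.
Normalizing units and computing the index:
  sample P: E = 101.7 GPa, ρ = 8587 kg/m³
  sample X: E = 71.22 GPa, ρ = 2780 kg/m³
  sample X: M = 3.04×10⁻³
  sample P: M = 1.17×10⁻³
The maximum is for sample X.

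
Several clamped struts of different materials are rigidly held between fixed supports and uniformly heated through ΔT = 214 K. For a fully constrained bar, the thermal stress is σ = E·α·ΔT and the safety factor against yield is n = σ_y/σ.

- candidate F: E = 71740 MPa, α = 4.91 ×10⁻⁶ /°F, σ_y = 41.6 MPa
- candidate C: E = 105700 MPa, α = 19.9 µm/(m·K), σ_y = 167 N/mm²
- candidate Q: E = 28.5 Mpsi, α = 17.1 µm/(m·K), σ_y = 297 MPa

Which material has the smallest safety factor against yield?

candidate F

Converting E to GPa, α to ×10⁻⁶/K, σ_y to MPa, then σ and n for each:
  candidate F: E = 71.74, α = 8.84, σ_y = 41.60 → σ = 136 MPa, n = 0.307
  candidate C: E = 105.7, α = 19.9, σ_y = 167.0 → σ = 450 MPa, n = 0.371
  candidate Q: E = 196.5, α = 17.1, σ_y = 297.0 → σ = 719 MPa, n = 0.413
Candidate F has the lowest safety factor, n = 0.307.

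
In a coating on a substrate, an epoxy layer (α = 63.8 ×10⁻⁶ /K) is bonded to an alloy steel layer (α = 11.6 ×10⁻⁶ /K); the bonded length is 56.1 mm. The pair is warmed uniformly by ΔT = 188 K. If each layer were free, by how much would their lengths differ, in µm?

551 µm

Δα = |63.8 − 11.6|×10⁻⁶/K = 52.2×10⁻⁶/K.
ΔL_mismatch = Δα·L·ΔT = 52.2×10⁻⁶ × 56.1 mm × 188.0 K = 551 µm.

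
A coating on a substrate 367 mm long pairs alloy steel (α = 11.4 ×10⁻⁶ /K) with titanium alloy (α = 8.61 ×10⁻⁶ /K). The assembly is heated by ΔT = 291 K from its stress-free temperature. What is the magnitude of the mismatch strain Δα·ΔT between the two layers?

8.12×10⁻⁴

Δα = |11.4 − 8.61|×10⁻⁶/K = 2.79×10⁻⁶/K.
Mismatch strain = Δα·ΔT = 2.79×10⁻⁶ × 291.0 = 8.12×10⁻⁴.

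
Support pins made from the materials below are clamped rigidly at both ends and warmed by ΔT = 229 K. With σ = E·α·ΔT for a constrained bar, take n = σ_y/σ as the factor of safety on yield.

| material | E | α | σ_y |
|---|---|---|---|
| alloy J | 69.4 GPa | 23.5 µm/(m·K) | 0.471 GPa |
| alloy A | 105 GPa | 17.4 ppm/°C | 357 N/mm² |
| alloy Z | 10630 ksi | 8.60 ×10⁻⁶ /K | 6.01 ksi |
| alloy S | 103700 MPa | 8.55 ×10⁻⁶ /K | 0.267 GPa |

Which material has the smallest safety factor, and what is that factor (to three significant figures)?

alloy Z, n = 0.287

Converting E to GPa, α to ×10⁻⁶/K, σ_y to MPa, then σ and n for each:
  alloy J: E = 69.40, α = 23.5, σ_y = 471.0 → σ = 373 MPa, n = 1.26
  alloy A: E = 105.0, α = 17.4, σ_y = 357.0 → σ = 418 MPa, n = 0.853
  alloy Z: E = 73.29, α = 8.60, σ_y = 41.44 → σ = 144 MPa, n = 0.287
  alloy S: E = 103.7, α = 8.55, σ_y = 267.0 → σ = 203 MPa, n = 1.32
Smallest n: alloy Z with n = 0.287.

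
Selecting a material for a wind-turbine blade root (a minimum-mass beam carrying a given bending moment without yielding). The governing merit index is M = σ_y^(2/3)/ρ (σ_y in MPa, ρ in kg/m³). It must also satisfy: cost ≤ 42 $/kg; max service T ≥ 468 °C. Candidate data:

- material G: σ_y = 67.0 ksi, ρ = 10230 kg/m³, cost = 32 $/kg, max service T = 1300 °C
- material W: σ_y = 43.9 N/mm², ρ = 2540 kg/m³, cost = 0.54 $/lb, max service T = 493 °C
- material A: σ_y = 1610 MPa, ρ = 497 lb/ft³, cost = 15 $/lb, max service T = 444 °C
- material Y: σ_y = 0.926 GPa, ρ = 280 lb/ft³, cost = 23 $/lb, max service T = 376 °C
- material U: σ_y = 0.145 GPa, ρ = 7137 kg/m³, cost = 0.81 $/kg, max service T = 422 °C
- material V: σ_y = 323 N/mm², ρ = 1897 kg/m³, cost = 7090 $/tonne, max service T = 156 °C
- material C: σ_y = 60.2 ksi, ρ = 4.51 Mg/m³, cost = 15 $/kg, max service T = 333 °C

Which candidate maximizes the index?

Screen on constraints: cost ≤ 42 $/kg; max service T ≥ 468 °C. Survivors: material G, material W.
In SI units:
  material G: σ_y = 461.9 MPa, ρ = 10230 kg/m³
  material W: σ_y = 43.90 MPa, ρ = 2540 kg/m³
  material G: M = 5.84×10⁻³
  material W: M = 4.90×10⁻³
Highest index: material G.

material G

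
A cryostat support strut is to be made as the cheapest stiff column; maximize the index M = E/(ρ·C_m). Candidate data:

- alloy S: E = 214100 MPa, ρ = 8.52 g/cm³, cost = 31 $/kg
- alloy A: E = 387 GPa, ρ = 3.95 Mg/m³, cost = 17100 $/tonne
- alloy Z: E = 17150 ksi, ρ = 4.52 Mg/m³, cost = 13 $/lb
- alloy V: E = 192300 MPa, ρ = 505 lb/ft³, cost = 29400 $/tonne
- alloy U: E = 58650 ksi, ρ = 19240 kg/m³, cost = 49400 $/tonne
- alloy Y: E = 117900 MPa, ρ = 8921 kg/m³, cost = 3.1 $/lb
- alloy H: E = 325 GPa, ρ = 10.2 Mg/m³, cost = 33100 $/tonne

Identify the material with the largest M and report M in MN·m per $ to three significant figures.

alloy A, M = 5.73 MN·m per $

Convert each candidate to consistent units, then evaluate M:
  alloy S: E = 214.1 GPa, ρ = 8520 kg/m³, cost = 31.00 $/kg
  alloy A: E = 387.0 GPa, ρ = 3950 kg/m³, cost = 17.10 $/kg
  alloy Z: E = 118.2 GPa, ρ = 4520 kg/m³, cost = 28.66 $/kg
  alloy V: E = 192.3 GPa, ρ = 8089 kg/m³, cost = 29.40 $/kg
  alloy U: E = 404.4 GPa, ρ = 19240 kg/m³, cost = 49.40 $/kg
  alloy Y: E = 117.9 GPa, ρ = 8921 kg/m³, cost = 6.834 $/kg
  alloy H: E = 325.0 GPa, ρ = 10200 kg/m³, cost = 33.10 $/kg
  alloy A: M = 5.73 MN·m per $
  alloy Y: M = 1.93 MN·m per $
  alloy H: M = 0.963 MN·m per $
  alloy Z: M = 0.913 MN·m per $
  alloy S: M = 0.811 MN·m per $
  alloy V: M = 0.809 MN·m per $
  alloy U: M = 0.425 MN·m per $
Alloy A ranks first.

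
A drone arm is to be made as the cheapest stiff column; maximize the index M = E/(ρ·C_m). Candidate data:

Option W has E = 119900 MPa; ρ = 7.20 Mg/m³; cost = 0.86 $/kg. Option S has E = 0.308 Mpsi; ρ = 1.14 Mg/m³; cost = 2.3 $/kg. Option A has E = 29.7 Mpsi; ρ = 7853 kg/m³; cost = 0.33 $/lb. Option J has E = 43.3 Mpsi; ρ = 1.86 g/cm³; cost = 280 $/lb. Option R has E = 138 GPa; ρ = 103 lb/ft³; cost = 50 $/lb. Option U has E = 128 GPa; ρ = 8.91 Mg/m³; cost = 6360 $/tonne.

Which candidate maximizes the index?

Convert each candidate to consistent units, then evaluate M:
  option W: E = 119.9 GPa, ρ = 7200 kg/m³, cost = 0.8600 $/kg
  option S: E = 2.124 GPa, ρ = 1140 kg/m³, cost = 2.300 $/kg
  option A: E = 204.8 GPa, ρ = 7853 kg/m³, cost = 0.7275 $/kg
  option J: E = 298.5 GPa, ρ = 1860 kg/m³, cost = 617.3 $/kg
  option R: E = 138.0 GPa, ρ = 1650 kg/m³, cost = 110.2 $/kg
  option U: E = 128.0 GPa, ρ = 8910 kg/m³, cost = 6.360 $/kg
  option A: M = 35.8 MN·m per $
  option W: M = 19.4 MN·m per $
  option U: M = 2.26 MN·m per $
  option S: M = 0.810 MN·m per $
  option R: M = 0.759 MN·m per $
  option J: M = 0.260 MN·m per $
Option A ranks first.

option A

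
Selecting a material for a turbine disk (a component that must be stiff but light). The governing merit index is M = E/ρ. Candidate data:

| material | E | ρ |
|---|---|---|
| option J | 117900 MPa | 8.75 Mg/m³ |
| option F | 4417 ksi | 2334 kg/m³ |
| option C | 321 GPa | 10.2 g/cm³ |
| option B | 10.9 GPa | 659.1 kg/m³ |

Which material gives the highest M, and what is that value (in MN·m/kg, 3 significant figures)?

Convert each candidate to consistent units, then evaluate M:
  option J: E = 117.9 GPa, ρ = 8750 kg/m³
  option F: E = 30.45 GPa, ρ = 2334 kg/m³
  option C: E = 321.0 GPa, ρ = 10200 kg/m³
  option B: E = 10.90 GPa, ρ = 659.1 kg/m³
  option C: M = 31.5 MN·m/kg
  option B: M = 16.5 MN·m/kg
  option J: M = 13.5 MN·m/kg
  option F: M = 13.0 MN·m/kg
Option C has the largest M.

option C, M = 31.5 MN·m/kg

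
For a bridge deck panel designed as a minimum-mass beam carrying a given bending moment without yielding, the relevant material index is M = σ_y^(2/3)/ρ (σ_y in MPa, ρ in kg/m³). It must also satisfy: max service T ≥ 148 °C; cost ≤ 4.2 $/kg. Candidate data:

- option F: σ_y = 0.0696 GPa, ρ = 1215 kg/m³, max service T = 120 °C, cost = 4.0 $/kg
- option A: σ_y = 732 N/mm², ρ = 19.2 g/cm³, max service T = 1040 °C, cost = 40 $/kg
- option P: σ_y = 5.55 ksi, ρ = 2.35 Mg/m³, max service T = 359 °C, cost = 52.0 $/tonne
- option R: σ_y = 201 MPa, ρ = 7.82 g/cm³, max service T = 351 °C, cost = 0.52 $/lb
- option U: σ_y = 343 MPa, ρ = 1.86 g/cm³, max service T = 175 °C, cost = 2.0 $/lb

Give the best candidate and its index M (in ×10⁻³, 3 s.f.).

option P, M = 4.83×10⁻³

Screen on constraints: max service T ≥ 148 °C; cost ≤ 4.2 $/kg. Survivors: option P, option R.
Convert each candidate to consistent units, then evaluate M:
  option P: σ_y = 38.27 MPa, ρ = 2350 kg/m³
  option R: σ_y = 201.0 MPa, ρ = 7820 kg/m³
  option P: M = 4.83×10⁻³
  option R: M = 4.39×10⁻³
Option P has the largest M.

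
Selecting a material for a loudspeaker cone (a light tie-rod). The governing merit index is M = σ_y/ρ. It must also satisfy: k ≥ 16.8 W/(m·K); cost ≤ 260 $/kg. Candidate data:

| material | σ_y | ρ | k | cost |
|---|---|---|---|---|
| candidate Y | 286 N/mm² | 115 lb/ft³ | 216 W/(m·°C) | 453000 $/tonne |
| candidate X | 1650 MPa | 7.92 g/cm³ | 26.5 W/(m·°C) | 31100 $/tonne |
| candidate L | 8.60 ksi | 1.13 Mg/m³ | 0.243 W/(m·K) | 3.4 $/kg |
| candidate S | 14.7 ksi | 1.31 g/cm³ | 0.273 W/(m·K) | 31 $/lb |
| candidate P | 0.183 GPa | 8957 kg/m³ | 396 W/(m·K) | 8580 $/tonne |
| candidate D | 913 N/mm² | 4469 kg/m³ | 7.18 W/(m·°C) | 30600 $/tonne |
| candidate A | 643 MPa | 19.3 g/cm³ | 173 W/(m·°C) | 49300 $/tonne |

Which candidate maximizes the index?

candidate X

Screen on constraints: k ≥ 16.8 W/(m·K); cost ≤ 260 $/kg. Survivors: candidate X, candidate P, candidate A.
Putting every candidate on a common basis:
  candidate X: σ_y = 1650 MPa, ρ = 7920 kg/m³
  candidate P: σ_y = 183.0 MPa, ρ = 8957 kg/m³
  candidate A: σ_y = 643.0 MPa, ρ = 19300 kg/m³
  candidate X: M = 208 kN·m/kg
  candidate A: M = 33.3 kN·m/kg
  candidate P: M = 20.4 kN·m/kg
Highest index: candidate X.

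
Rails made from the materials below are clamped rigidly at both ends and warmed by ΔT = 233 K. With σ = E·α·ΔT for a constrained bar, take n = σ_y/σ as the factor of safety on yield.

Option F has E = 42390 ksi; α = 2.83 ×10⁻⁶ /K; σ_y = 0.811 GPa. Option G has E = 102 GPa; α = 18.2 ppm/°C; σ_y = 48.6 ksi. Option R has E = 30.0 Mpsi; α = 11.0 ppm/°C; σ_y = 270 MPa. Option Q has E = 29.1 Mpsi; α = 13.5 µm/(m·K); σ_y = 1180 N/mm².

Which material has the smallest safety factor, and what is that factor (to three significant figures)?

Per material, after unit conversion:
  option F: E = 292.3, α = 2.83, σ_y = 811.0 → σ = 193 MPa, n = 4.21
  option G: E = 102.0, α = 18.2, σ_y = 335.1 → σ = 433 MPa, n = 0.775
  option R: E = 206.8, α = 11.0, σ_y = 270.0 → σ = 530 MPa, n = 0.509
  option Q: E = 200.6, α = 13.5, σ_y = 1180 → σ = 631 MPa, n = 1.87
Smallest n: option R with n = 0.509.

option R, n = 0.509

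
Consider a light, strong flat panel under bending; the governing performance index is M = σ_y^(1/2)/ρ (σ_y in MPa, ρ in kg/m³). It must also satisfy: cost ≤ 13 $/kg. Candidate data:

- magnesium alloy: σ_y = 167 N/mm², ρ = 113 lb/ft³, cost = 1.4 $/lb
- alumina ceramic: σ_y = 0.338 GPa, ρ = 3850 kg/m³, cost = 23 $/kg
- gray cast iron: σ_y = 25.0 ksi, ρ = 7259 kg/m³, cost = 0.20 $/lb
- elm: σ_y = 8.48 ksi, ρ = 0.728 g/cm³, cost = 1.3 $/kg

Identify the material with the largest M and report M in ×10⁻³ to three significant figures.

elm, M = 10.5×10⁻³

Screen on constraints: cost ≤ 13 $/kg. Survivors: magnesium alloy, gray cast iron, elm.
Putting every candidate on a common basis:
  magnesium alloy: σ_y = 167.0 MPa, ρ = 1810 kg/m³
  gray cast iron: σ_y = 172.4 MPa, ρ = 7259 kg/m³
  elm: σ_y = 58.47 MPa, ρ = 728.0 kg/m³
  elm: M = 10.5×10⁻³
  magnesium alloy: M = 7.14×10⁻³
  gray cast iron: M = 1.81×10⁻³
Elm ranks first.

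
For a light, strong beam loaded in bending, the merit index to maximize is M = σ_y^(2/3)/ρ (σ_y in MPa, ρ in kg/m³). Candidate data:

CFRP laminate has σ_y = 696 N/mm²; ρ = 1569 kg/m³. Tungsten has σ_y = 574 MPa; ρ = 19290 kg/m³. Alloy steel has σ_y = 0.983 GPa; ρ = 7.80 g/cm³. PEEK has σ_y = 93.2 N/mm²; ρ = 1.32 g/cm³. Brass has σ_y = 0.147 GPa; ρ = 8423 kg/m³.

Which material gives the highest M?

In SI units:
  CFRP laminate: σ_y = 696.0 MPa, ρ = 1569 kg/m³
  tungsten: σ_y = 574.0 MPa, ρ = 19290 kg/m³
  alloy steel: σ_y = 983.0 MPa, ρ = 7800 kg/m³
  PEEK: σ_y = 93.20 MPa, ρ = 1320 kg/m³
  brass: σ_y = 147.0 MPa, ρ = 8423 kg/m³
  CFRP laminate: M = 50.1×10⁻³
  PEEK: M = 15.6×10⁻³
  alloy steel: M = 12.7×10⁻³
  tungsten: M = 3.58×10⁻³
  brass: M = 3.31×10⁻³
CFRP laminate ranks first.

CFRP laminate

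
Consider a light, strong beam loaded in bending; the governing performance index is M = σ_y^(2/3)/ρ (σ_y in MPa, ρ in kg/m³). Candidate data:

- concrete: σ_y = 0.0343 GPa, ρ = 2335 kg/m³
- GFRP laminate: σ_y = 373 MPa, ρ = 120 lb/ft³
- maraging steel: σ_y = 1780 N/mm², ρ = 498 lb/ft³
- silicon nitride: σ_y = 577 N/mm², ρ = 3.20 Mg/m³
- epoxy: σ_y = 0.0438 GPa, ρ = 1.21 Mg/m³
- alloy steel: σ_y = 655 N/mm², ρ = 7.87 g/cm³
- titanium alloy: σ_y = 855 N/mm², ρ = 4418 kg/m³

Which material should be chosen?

Normalizing units and computing the index:
  concrete: σ_y = 34.30 MPa, ρ = 2335 kg/m³
  GFRP laminate: σ_y = 373.0 MPa, ρ = 1922 kg/m³
  maraging steel: σ_y = 1780 MPa, ρ = 7977 kg/m³
  silicon nitride: σ_y = 577.0 MPa, ρ = 3200 kg/m³
  epoxy: σ_y = 43.80 MPa, ρ = 1210 kg/m³
  alloy steel: σ_y = 655.0 MPa, ρ = 7870 kg/m³
  titanium alloy: σ_y = 855.0 MPa, ρ = 4418 kg/m³
  GFRP laminate: M = 27.0×10⁻³
  silicon nitride: M = 21.7×10⁻³
  titanium alloy: M = 20.4×10⁻³
  maraging steel: M = 18.4×10⁻³
  epoxy: M = 10.3×10⁻³
  alloy steel: M = 9.58×10⁻³
  concrete: M = 4.52×10⁻³
GFRP laminate has the largest M.

GFRP laminate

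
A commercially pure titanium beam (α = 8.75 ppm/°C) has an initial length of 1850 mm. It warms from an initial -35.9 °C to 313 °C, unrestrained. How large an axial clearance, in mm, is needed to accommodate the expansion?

ΔT = 313 − (-35.9) = 348.9 K.
ΔL = α·L₀·ΔT = 8.75×10⁻⁶ × 1850 mm × 348.9 K = 5.65 mm.

5.65 mm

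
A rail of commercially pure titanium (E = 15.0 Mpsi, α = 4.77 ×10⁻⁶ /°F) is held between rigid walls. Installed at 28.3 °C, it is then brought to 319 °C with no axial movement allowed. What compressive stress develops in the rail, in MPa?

258 MPa

E = 15.0 Mpsi = 103.4 GPa.
α = 4.77×10⁻⁶/°F × 9/5 = 8.59×10⁻⁶/K.
ΔT = 290.7 K. Constrained thermal stress σ = E·α·ΔT = 103.4×10³ MPa × 8.59×10⁻⁶ × 290.7 = 258 MPa (compressive).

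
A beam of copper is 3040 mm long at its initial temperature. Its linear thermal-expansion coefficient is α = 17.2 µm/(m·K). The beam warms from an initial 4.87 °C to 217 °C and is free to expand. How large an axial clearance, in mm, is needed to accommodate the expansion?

11.1 mm

ΔT = 217 − 4.87 = 212.1 K.
ΔL = α·L₀·ΔT = 17.2×10⁻⁶ × 3040 mm × 212.1 K = 11.1 mm.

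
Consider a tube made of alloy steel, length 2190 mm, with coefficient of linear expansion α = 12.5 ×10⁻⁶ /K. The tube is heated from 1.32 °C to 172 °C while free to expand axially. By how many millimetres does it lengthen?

4.67 mm

ΔT = 172 − 1.32 = 170.7 K.
ΔL = α·L₀·ΔT = 12.5×10⁻⁶ × 2190 mm × 170.7 K = 4.67 mm.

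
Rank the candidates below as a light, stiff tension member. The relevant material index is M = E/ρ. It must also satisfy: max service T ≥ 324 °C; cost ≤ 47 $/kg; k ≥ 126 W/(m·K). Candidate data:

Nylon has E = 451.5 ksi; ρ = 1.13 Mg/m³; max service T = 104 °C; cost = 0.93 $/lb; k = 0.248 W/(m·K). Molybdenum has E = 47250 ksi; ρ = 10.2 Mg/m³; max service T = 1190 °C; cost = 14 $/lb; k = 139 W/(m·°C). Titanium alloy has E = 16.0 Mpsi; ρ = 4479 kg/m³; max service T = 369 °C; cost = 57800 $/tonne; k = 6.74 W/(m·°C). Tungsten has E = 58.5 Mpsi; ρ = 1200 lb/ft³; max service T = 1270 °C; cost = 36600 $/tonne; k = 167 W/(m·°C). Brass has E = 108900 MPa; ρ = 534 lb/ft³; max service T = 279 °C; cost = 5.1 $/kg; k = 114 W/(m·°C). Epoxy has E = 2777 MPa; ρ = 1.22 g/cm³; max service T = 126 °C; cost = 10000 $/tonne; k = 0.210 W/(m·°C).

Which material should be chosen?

molybdenum

Screen on constraints: max service T ≥ 324 °C; cost ≤ 47 $/kg; k ≥ 126 W/(m·K). Survivors: molybdenum, tungsten.
In SI units:
  molybdenum: E = 325.8 GPa, ρ = 10200 kg/m³
  tungsten: E = 403.3 GPa, ρ = 19220 kg/m³
  molybdenum: M = 31.9 MN·m/kg
  tungsten: M = 21.0 MN·m/kg
Highest index: molybdenum.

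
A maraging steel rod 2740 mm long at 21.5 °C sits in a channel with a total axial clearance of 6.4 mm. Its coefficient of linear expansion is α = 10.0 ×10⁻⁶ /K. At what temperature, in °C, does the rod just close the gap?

α·L₀·ΔT = 6.4 mm ⇒ ΔT = 6.4 / (10.0×10⁻⁶ × 2740.0) = 233.6 K.
T = 21.5 + 233.6 = 255.1 °C.

255 °C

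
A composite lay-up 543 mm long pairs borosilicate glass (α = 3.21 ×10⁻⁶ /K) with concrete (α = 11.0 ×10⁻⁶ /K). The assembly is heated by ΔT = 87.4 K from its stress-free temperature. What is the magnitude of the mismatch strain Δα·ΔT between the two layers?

Δα = |3.21 − 11.0|×10⁻⁶/K = 7.79×10⁻⁶/K.
Mismatch strain = Δα·ΔT = 7.79×10⁻⁶ × 87.4 = 6.81×10⁻⁴.

6.81×10⁻⁴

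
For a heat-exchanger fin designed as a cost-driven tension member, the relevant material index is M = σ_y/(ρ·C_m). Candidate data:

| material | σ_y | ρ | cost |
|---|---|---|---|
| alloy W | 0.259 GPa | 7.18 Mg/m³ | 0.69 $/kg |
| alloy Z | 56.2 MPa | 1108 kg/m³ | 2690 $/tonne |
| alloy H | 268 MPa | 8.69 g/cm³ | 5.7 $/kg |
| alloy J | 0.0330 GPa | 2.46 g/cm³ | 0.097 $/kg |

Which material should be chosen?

Putting every candidate on a common basis:
  alloy W: σ_y = 259.0 MPa, ρ = 7180 kg/m³, cost = 0.6900 $/kg
  alloy Z: σ_y = 56.20 MPa, ρ = 1108 kg/m³, cost = 2.690 $/kg
  alloy H: σ_y = 268.0 MPa, ρ = 8690 kg/m³, cost = 5.700 $/kg
  alloy J: σ_y = 33.00 MPa, ρ = 2460 kg/m³, cost = 0.09700 $/kg
  alloy J: M = 138 kN·m per $
  alloy W: M = 52.3 kN·m per $
  alloy Z: M = 18.9 kN·m per $
  alloy H: M = 5.41 kN·m per $
Alloy J has the largest M.

alloy J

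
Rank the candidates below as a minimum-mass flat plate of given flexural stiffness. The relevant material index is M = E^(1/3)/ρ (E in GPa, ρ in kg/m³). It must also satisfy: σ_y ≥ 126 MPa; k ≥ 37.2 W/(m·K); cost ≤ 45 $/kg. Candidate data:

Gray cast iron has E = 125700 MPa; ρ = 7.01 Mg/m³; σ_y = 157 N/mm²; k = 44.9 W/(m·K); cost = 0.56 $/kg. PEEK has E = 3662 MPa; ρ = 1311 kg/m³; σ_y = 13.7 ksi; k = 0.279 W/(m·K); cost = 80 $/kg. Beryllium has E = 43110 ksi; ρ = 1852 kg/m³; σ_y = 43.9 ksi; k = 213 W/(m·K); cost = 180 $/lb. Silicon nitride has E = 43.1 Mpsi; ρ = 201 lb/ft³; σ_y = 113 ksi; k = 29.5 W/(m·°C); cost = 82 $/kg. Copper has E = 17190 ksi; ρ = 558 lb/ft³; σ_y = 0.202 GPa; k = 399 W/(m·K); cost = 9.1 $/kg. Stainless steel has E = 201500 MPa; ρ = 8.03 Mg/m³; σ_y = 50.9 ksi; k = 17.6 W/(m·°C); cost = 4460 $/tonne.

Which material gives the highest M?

gray cast iron

Screen on constraints: σ_y ≥ 126 MPa; k ≥ 37.2 W/(m·K); cost ≤ 45 $/kg. Survivors: gray cast iron, copper.
Normalizing units and computing the index:
  gray cast iron: E = 125.7 GPa, ρ = 7010 kg/m³
  copper: E = 118.5 GPa, ρ = 8938 kg/m³
  gray cast iron: M = 0.715×10⁻³
  copper: M = 0.550×10⁻³
Gray cast iron ranks first.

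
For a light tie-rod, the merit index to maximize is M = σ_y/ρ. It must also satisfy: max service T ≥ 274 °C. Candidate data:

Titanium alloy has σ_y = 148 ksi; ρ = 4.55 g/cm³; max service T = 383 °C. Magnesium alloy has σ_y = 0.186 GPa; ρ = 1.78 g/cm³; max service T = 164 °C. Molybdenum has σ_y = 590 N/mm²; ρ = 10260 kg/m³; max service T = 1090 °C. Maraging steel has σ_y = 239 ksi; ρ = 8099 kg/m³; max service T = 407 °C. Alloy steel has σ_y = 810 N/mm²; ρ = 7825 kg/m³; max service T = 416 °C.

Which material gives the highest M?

Screen on constraints: max service T ≥ 274 °C. Survivors: titanium alloy, molybdenum, maraging steel, alloy steel.
In SI units:
  titanium alloy: σ_y = 1020 MPa, ρ = 4550 kg/m³
  molybdenum: σ_y = 590.0 MPa, ρ = 10260 kg/m³
  maraging steel: σ_y = 1648 MPa, ρ = 8099 kg/m³
  alloy steel: σ_y = 810.0 MPa, ρ = 7825 kg/m³
  titanium alloy: M = 224 kN·m/kg
  maraging steel: M = 203 kN·m/kg
  alloy steel: M = 104 kN·m/kg
  molybdenum: M = 57.5 kN·m/kg
The maximum is for titanium alloy.

titanium alloy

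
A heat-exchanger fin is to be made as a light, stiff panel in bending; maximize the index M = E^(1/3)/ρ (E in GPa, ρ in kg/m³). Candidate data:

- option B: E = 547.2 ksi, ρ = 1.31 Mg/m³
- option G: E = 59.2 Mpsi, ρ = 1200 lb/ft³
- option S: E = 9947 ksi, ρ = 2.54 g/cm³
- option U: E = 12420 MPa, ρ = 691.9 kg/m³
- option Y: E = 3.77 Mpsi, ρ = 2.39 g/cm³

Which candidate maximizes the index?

After converting to SI:
  option B: E = 3.773 GPa, ρ = 1310 kg/m³
  option G: E = 408.2 GPa, ρ = 19220 kg/m³
  option S: E = 68.58 GPa, ρ = 2540 kg/m³
  option U: E = 12.42 GPa, ρ = 691.9 kg/m³
  option Y: E = 25.99 GPa, ρ = 2390 kg/m³
  option U: M = 3.35×10⁻³
  option S: M = 1.61×10⁻³
  option Y: M = 1.24×10⁻³
  option B: M = 1.19×10⁻³
  option G: M = 0.386×10⁻³
Option U has the largest M.

option U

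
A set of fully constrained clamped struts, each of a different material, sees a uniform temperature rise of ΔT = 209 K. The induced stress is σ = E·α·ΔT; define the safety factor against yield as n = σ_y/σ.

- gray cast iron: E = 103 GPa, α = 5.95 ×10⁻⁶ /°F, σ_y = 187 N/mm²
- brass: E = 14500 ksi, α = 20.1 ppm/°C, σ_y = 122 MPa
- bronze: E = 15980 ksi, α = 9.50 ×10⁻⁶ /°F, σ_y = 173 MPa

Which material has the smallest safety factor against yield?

With everything in SI (GPa, ×10⁻⁶/K, MPa):
  gray cast iron: E = 103.0, α = 10.7, σ_y = 187.0 → σ = 231 MPa, n = 0.811
  brass: E = 99.97, α = 20.1, σ_y = 122.0 → σ = 420 MPa, n = 0.290
  bronze: E = 110.2, α = 17.1, σ_y = 173.0 → σ = 394 MPa, n = 0.439
Smallest n: brass with n = 0.290.

brass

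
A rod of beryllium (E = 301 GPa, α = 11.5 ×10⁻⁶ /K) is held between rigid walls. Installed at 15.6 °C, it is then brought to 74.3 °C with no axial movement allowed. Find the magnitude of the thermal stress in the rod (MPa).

203 MPa

ΔT = 58.70 K. Constrained thermal stress σ = E·α·ΔT = 301.0×10³ MPa × 11.5×10⁻⁶ × 58.70 = 203 MPa (compressive).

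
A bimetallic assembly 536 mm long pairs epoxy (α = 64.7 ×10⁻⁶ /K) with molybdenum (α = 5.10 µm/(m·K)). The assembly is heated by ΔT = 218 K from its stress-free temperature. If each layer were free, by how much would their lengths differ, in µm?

6960 µm

Δα = |64.7 − 5.10|×10⁻⁶/K = 59.6×10⁻⁶/K.
ΔL_mismatch = Δα·L·ΔT = 59.6×10⁻⁶ × 536.0 mm × 218.0 K = 6960 µm.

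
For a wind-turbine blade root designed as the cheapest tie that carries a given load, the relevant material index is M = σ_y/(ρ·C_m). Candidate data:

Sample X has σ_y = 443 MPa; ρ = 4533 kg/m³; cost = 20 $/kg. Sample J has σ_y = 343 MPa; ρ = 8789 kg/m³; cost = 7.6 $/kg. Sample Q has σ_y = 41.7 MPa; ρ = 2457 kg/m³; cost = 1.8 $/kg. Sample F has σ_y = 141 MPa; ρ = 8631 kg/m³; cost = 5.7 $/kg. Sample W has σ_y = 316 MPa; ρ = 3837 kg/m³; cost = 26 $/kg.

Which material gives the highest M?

Computing M directly (units already consistent):
  sample Q: M = 9.43 kN·m per $
  sample J: M = 5.14 kN·m per $
  sample X: M = 4.89 kN·m per $
  sample W: M = 3.17 kN·m per $
  sample F: M = 2.87 kN·m per $
Highest index: sample Q.

sample Q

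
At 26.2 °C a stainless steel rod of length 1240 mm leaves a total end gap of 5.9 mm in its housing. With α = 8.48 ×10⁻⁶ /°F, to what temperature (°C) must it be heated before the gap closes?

338 °C

α = 8.48×10⁻⁶/°F × 9/5 = 15.3×10⁻⁶/K.
α·L₀·ΔT = 5.9 mm ⇒ ΔT = 5.9 / (15.3×10⁻⁶ × 1240.0) = 311.7 K.
T = 26.2 + 311.7 = 337.9 °C.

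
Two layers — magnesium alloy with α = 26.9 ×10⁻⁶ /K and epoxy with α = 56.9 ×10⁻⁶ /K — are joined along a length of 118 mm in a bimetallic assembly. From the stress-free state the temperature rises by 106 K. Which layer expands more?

epoxy

α(magnesium alloy) = 26.9×10⁻⁶/K vs α(epoxy) = 56.9×10⁻⁶/K.
Higher α expands more for the same ΔT: epoxy.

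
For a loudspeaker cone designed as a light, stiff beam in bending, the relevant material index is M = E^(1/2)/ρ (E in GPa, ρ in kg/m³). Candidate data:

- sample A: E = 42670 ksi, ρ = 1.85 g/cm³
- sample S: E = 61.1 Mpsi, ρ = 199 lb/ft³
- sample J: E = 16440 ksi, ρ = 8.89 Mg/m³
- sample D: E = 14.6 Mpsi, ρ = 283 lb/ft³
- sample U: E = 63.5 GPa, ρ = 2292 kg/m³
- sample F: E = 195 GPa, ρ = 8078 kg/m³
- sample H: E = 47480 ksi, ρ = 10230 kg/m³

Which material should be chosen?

In SI units:
  sample A: E = 294.2 GPa, ρ = 1850 kg/m³
  sample S: E = 421.3 GPa, ρ = 3188 kg/m³
  sample J: E = 113.3 GPa, ρ = 8890 kg/m³
  sample D: E = 100.7 GPa, ρ = 4533 kg/m³
  sample U: E = 63.50 GPa, ρ = 2292 kg/m³
  sample F: E = 195.0 GPa, ρ = 8078 kg/m³
  sample H: E = 327.4 GPa, ρ = 10230 kg/m³
  sample A: M = 9.27×10⁻³
  sample S: M = 6.44×10⁻³
  sample U: M = 3.48×10⁻³
  sample D: M = 2.21×10⁻³
  sample H: M = 1.77×10⁻³
  sample F: M = 1.73×10⁻³
  sample J: M = 1.20×10⁻³
Sample A has the largest M.

sample A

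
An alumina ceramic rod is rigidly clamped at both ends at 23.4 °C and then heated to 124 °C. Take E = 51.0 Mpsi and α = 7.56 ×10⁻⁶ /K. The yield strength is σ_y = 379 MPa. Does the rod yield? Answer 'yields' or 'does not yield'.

E = 51.0 Mpsi = 351.6 GPa.
ΔT = 100.6 K. Constrained thermal stress σ = E·α·ΔT = 351.6×10³ MPa × 7.56×10⁻⁶ × 100.6 = 267 MPa (compressive).
Compare to σ_y = 379 MPa: σ < σ_y, so it does not yield.

does not yield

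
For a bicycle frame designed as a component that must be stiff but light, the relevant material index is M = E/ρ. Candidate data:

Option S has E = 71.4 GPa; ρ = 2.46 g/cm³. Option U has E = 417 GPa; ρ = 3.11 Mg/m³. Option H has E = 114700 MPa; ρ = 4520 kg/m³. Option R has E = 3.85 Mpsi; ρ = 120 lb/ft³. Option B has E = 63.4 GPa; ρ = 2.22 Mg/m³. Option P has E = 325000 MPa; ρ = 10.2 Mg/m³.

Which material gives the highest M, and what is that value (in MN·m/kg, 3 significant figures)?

option U, M = 134 MN·m/kg

Normalizing units and computing the index:
  option S: E = 71.40 GPa, ρ = 2460 kg/m³
  option U: E = 417.0 GPa, ρ = 3110 kg/m³
  option H: E = 114.7 GPa, ρ = 4520 kg/m³
  option R: E = 26.54 GPa, ρ = 1922 kg/m³
  option B: E = 63.40 GPa, ρ = 2220 kg/m³
  option P: E = 325.0 GPa, ρ = 10200 kg/m³
  option U: M = 134 MN·m/kg
  option P: M = 31.9 MN·m/kg
  option S: M = 29.0 MN·m/kg
  option B: M = 28.6 MN·m/kg
  option H: M = 25.4 MN·m/kg
  option R: M = 13.8 MN·m/kg
Option U has the largest M.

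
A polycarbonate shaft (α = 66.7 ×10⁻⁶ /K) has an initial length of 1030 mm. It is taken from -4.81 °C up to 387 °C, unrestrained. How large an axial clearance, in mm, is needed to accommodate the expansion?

26.9 mm

ΔT = 387 − (-4.81) = 391.8 K.
ΔL = α·L₀·ΔT = 66.7×10⁻⁶ × 1030 mm × 391.8 K = 26.9 mm.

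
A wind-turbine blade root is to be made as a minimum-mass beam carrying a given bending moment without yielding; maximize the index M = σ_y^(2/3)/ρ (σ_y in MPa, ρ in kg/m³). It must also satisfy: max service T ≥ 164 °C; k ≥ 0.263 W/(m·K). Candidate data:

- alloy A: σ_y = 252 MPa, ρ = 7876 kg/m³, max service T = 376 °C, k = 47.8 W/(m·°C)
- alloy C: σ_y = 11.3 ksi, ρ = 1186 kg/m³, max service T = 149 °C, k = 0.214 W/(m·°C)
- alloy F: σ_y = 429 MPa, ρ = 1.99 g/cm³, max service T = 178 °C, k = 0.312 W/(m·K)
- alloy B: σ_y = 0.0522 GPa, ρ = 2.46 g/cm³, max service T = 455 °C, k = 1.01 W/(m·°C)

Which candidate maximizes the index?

Screen on constraints: max service T ≥ 164 °C; k ≥ 0.263 W/(m·K). Survivors: alloy A, alloy F, alloy B.
Convert each candidate to consistent units, then evaluate M:
  alloy A: σ_y = 252.0 MPa, ρ = 7876 kg/m³
  alloy F: σ_y = 429.0 MPa, ρ = 1990 kg/m³
  alloy B: σ_y = 52.20 MPa, ρ = 2460 kg/m³
  alloy F: M = 28.6×10⁻³
  alloy B: M = 5.68×10⁻³
  alloy A: M = 5.07×10⁻³
The maximum is for alloy F.

alloy F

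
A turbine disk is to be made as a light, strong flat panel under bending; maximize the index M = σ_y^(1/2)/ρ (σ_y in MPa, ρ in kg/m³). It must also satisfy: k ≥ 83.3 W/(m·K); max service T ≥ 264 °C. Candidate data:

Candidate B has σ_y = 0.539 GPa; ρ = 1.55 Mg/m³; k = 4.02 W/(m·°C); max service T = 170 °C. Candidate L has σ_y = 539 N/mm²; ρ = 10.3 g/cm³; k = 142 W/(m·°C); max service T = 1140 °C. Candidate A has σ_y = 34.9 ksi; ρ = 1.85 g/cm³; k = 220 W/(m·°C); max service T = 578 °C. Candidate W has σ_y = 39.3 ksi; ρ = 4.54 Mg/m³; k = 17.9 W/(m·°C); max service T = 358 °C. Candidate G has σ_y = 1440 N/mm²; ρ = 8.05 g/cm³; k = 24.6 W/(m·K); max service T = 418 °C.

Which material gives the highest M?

Screen on constraints: k ≥ 83.3 W/(m·K); max service T ≥ 264 °C. Survivors: candidate L, candidate A.
Normalizing units and computing the index:
  candidate L: σ_y = 539.0 MPa, ρ = 10300 kg/m³
  candidate A: σ_y = 240.6 MPa, ρ = 1850 kg/m³
  candidate A: M = 8.38×10⁻³
  candidate L: M = 2.25×10⁻³
Highest index: candidate A.

candidate A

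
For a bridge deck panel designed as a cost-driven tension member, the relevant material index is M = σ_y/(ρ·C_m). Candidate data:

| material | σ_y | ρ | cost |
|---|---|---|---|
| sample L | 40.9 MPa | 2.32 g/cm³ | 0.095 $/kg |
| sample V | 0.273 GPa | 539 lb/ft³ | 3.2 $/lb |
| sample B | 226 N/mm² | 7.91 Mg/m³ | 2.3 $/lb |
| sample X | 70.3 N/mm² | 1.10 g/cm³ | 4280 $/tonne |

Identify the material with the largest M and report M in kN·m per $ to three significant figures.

sample L, M = 186 kN·m per $

After converting to SI:
  sample L: σ_y = 40.90 MPa, ρ = 2320 kg/m³, cost = 0.09500 $/kg
  sample V: σ_y = 273.0 MPa, ρ = 8634 kg/m³, cost = 7.055 $/kg
  sample B: σ_y = 226.0 MPa, ρ = 7910 kg/m³, cost = 5.071 $/kg
  sample X: σ_y = 70.30 MPa, ρ = 1100 kg/m³, cost = 4.280 $/kg
  sample L: M = 186 kN·m per $
  sample X: M = 14.9 kN·m per $
  sample B: M = 5.63 kN·m per $
  sample V: M = 4.48 kN·m per $
The maximum is for sample L.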